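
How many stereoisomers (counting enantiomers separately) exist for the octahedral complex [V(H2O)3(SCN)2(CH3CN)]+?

3

An octahedron has six vertices in three trans pairs; every non-trans pair is cis.
There are 3 geometric isomers: H2O mer, SCN trans; H2O fac, SCN cis; H2O mer, SCN cis.
Each arrangement has an internal mirror plane or centre of symmetry, so none is chiral.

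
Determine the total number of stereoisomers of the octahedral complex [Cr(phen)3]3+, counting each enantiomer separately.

2

In an octahedral complex each vertex has one trans partner and four cis neighbours.
Each phen is bidentate and must span two cis positions.
Only one geometric arrangement is possible; it has no improper symmetry element, so it exists as a pair of enantiomers (2 stereoisomers).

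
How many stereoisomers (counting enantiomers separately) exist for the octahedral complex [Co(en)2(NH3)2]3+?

The six octahedral sites form three mutually perpendicular trans pairs.
Each en is bidentate and must span two cis positions.
Systematic placement gives 2 geometric isomers: NH3 trans; NH3 cis (chiral).
One of these lacks any improper symmetry element and so occurs as an enantiomeric pair, giving 2 + 1 = 3 stereoisomers in total.

3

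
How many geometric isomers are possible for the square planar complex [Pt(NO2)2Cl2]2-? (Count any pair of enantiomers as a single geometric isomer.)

In a square planar complex each vertex has one trans partner and two cis neighbours.
Working through the distinct placements yields 2 geometric isomers: NO2 cis; NO2 trans.

2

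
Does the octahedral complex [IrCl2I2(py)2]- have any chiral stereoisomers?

In an octahedral complex each vertex has one trans partner and four cis neighbours.
Systematic placement gives 5 geometric isomers: Cl trans, I trans, py trans; Cl trans, I cis, py cis; Cl cis, I cis, py trans; Cl cis, I cis, py cis (chiral); Cl cis, I trans, py cis.
One of these lacks any improper symmetry element and so occurs as an enantiomeric pair, giving 5 + 1 = 6 stereoisomers in total.

yes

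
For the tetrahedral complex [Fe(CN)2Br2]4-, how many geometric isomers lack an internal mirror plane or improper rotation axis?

All four vertices of a tetrahedron are equivalent and mutually adjacent, so cis/trans isomerism cannot arise.
Only one geometric arrangement is possible.

0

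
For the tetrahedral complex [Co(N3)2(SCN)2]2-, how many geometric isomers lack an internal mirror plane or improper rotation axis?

0

Only one geometric arrangement is possible.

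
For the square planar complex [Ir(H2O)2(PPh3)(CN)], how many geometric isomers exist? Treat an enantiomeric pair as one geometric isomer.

In a square planar complex each vertex has one trans partner and two cis neighbours.
Working through the distinct placements yields 2 geometric isomers: H2O cis; H2O trans.

2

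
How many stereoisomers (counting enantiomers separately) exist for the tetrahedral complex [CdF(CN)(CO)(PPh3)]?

2

In a tetrahedral complex all four positions are equivalent and every pair of ligands is adjacent — there is no cis/trans distinction.
Only one geometric arrangement is possible; it has no improper symmetry element, so it exists as a pair of enantiomers (2 stereoisomers).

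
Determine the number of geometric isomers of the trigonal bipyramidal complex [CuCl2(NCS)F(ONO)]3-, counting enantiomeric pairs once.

A trigonal bipyramid has two axial and three equatorial sites, which are chemically inequivalent.
Placing the ligands in turn and identifying arrangements related by rotation or reflection leaves 7 distinct geometric isomers.

7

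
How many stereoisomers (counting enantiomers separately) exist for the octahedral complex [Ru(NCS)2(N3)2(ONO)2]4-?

The distinct arrangements are (5 in all): NCS trans, N3 trans, ONO trans; NCS cis, N3 trans, ONO cis; NCS cis, N3 cis, ONO trans; NCS cis, N3 cis, ONO cis (chiral); NCS trans, N3 cis, ONO cis.
One of these lacks any improper symmetry element and so occurs as an enantiomeric pair, giving 5 + 1 = 6 stereoisomers in total.

6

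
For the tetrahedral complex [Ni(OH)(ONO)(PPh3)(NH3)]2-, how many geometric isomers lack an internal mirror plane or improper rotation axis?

In a tetrahedral complex all four positions are equivalent and every pair of ligands is adjacent — there is no cis/trans distinction.
Only one geometric arrangement is possible; it has no improper symmetry element, so it exists as a pair of enantiomers (2 stereoisomers).

1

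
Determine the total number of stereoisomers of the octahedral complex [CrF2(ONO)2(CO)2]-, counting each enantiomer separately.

6

An octahedron has six vertices in three trans pairs; every non-trans pair is cis.
There are 5 geometric isomers: F trans, ONO trans, CO trans; F cis, ONO cis, CO trans; F cis, ONO trans, CO cis; F cis, ONO cis, CO cis (chiral); F trans, ONO cis, CO cis.
One of these lacks any improper symmetry element and so occurs as an enantiomeric pair, giving 5 + 1 = 6 stereoisomers in total.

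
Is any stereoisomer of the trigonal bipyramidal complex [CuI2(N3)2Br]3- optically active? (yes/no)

Exhaustive case analysis gives 5 geometric isomers.
One of these lacks any improper symmetry element and so occurs as an enantiomeric pair, giving 5 + 1 = 6 stereoisomers in total.

yes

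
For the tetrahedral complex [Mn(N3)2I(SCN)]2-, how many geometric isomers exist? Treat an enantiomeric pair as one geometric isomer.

1

All four vertices of a tetrahedron are equivalent and mutually adjacent, so cis/trans isomerism cannot arise.
Only one geometric arrangement is possible.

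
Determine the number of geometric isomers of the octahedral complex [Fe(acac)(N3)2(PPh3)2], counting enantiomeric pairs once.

3

Each acac is bidentate and must span two cis positions.
There are 3 geometric isomers: N3 trans, PPh3 cis; N3 cis, PPh3 cis (chiral); N3 cis, PPh3 trans.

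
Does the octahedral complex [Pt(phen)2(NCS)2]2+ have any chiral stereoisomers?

yes

In an octahedral complex each vertex has one trans partner and four cis neighbours.
Each phen is bidentate and must span two cis positions.
Working through the distinct placements yields 2 geometric isomers: NCS trans; NCS cis (chiral).
One of these lacks any improper symmetry element and so occurs as an enantiomeric pair, giving 2 + 1 = 3 stereoisomers in total.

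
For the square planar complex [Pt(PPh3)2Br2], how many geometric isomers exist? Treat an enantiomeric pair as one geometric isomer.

Systematic placement gives 2 geometric isomers: PPh3 cis; PPh3 trans.

2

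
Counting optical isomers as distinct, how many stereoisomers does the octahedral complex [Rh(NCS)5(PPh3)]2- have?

1

An octahedron has six vertices in three trans pairs; every non-trans pair is cis.
Only one geometric arrangement is possible.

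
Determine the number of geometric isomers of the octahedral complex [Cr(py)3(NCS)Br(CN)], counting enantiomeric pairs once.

4

The six octahedral sites form three mutually perpendicular trans pairs.
There are 4 geometric isomers: py mer (3 arrangements); py fac (chiral).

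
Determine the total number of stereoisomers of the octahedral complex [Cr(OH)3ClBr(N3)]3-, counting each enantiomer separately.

The six octahedral sites form three mutually perpendicular trans pairs.
The distinct arrangements are (4 in all): OH mer (3 arrangements); OH fac (chiral).
One of these lacks any improper symmetry element and so occurs as an enantiomeric pair, giving 4 + 1 = 5 stereoisomers in total.

5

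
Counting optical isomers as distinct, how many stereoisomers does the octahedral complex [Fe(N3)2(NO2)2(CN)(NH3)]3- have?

An octahedron has six vertices in three trans pairs; every non-trans pair is cis.
The distinct arrangements are (6 in all): N3 cis, NO2 trans; N3 cis, NO2 cis (3 arrangements, 2 chiral); N3 trans, NO2 trans; N3 trans, NO2 cis.
Of these, 2 lack any improper symmetry element and so occur as enantiomeric pairs, giving 6 + 2 = 8 stereoisomers in total.

8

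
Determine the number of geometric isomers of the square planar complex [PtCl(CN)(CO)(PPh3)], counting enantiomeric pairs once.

3

In a square planar complex each vertex has one trans partner and two cis neighbours.
Working through the distinct placements yields 3 geometric isomers: (CN/Cl trans, CO/PPh3 trans); (CN/PPh3 trans, CO/Cl trans); (CN/CO trans, Cl/PPh3 trans).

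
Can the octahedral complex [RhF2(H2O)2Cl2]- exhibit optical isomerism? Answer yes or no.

yes

The six octahedral sites form three mutually perpendicular trans pairs.
Systematic placement gives 5 geometric isomers: F trans, H2O trans, Cl trans; F cis, H2O cis, Cl trans; F cis, H2O trans, Cl cis; F cis, H2O cis, Cl cis (chiral); F trans, H2O cis, Cl cis.
One of these lacks any improper symmetry element and so occurs as an enantiomeric pair, giving 5 + 1 = 6 stereoisomers in total.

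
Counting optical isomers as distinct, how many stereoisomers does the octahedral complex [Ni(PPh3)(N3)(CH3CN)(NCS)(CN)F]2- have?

30

An octahedron has six vertices in three trans pairs; every non-trans pair is cis.
Placing the ligands in turn and identifying arrangements related by rotation or reflection leaves 15 distinct geometric isomers.
Of these, 15 lack any improper symmetry element and so occur as enantiomeric pairs, giving 15 + 15 = 30 stereoisomers in total.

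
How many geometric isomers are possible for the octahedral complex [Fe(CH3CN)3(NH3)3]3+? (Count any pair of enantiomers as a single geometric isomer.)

The six octahedral sites form three mutually perpendicular trans pairs.
There are 2 geometric isomers: CH3CN mer; CH3CN fac.

2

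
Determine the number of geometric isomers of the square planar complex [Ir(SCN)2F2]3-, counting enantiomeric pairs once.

The distinct arrangements are (2 in all): SCN cis; SCN trans.

2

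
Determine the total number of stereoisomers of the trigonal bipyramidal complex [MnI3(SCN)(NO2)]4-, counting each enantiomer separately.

The distinct arrangements are (4 in all): SCN equatorial, NO2 equatorial; SCN equatorial, NO2 axial; SCN axial, NO2 equatorial; SCN axial, NO2 axial.
Each arrangement has an internal mirror plane or centre of symmetry, so none is chiral.

4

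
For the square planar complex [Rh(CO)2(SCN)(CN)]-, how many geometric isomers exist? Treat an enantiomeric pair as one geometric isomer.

A square has two trans pairs of vertices; adjacent vertices are cis.
There are 2 geometric isomers: CO cis; CO trans.

2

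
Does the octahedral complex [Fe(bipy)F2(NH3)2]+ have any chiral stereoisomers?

yes

An octahedron has six vertices in three trans pairs; every non-trans pair is cis.
Each bipy is bidentate and must span two cis positions.
There are 3 geometric isomers: F trans, NH3 cis; F cis, NH3 cis (chiral); F cis, NH3 trans.
One of these lacks any improper symmetry element and so occurs as an enantiomeric pair, giving 3 + 1 = 4 stereoisomers in total.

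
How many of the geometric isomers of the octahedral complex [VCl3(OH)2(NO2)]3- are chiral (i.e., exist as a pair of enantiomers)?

0

An octahedron has six vertices in three trans pairs; every non-trans pair is cis.
There are 3 geometric isomers: Cl mer, OH trans; Cl mer, OH cis; Cl fac, OH cis.
Each arrangement has an internal mirror plane or centre of symmetry, so none is chiral.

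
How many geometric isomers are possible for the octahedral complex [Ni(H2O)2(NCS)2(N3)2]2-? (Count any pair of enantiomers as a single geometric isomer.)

The six octahedral sites form three mutually perpendicular trans pairs.
Systematic placement gives 5 geometric isomers: H2O trans, NCS trans, N3 trans; H2O trans, NCS cis, N3 cis; H2O cis, NCS trans, N3 cis; H2O cis, NCS cis, N3 cis (chiral); H2O cis, NCS cis, N3 trans.

5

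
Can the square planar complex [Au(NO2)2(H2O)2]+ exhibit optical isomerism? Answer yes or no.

no

In a square planar complex each vertex has one trans partner and two cis neighbours.
There are 2 geometric isomers: NO2 cis; NO2 trans.
Each arrangement has an internal mirror plane or centre of symmetry, so none is chiral.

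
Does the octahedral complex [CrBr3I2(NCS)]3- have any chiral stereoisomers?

no

An octahedron has six vertices in three trans pairs; every non-trans pair is cis.
The distinct arrangements are (3 in all): Br mer, I cis; Br mer, I trans; Br fac, I cis.
Each arrangement has an internal mirror plane or centre of symmetry, so none is chiral.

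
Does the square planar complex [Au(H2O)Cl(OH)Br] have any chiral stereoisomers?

no

In a square planar complex each vertex has one trans partner and two cis neighbours.
There are 3 geometric isomers: (Br/H2O trans, Cl/OH trans); (Br/OH trans, Cl/H2O trans); (Br/Cl trans, H2O/OH trans).
Each arrangement has an internal mirror plane or centre of symmetry, so none is chiral.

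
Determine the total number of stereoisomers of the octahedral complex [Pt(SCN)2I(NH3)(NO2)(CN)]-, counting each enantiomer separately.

15

The six octahedral sites form three mutually perpendicular trans pairs.
Systematic enumeration (placing each ligand type in turn and discarding arrangements equivalent by rotation or reflection) gives 9 geometric isomers.
Of these, 6 lack any improper symmetry element and so occur as enantiomeric pairs, giving 9 + 6 = 15 stereoisomers in total.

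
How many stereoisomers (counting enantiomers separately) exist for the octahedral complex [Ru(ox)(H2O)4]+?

1

Each ox is bidentate and must span two cis positions.
Only one geometric arrangement is possible.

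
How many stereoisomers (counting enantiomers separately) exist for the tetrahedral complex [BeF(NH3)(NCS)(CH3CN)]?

Only one geometric arrangement is possible; it has no improper symmetry element, so it exists as a pair of enantiomers (2 stereoisomers).

2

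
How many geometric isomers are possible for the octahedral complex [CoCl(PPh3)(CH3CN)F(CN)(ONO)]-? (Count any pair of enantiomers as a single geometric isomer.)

15

In an octahedral complex each vertex has one trans partner and four cis neighbours.
Exhaustive case analysis gives 15 geometric isomers.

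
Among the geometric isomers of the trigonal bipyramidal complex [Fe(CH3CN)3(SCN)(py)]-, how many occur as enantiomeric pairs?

0

In a trigonal bipyramid the two axial positions differ from the three equatorial ones.
The distinct arrangements are (4 in all): SCN equatorial, py equatorial; SCN axial, py equatorial; SCN equatorial, py axial; SCN axial, py axial.
Each arrangement has an internal mirror plane or centre of symmetry, so none is chiral.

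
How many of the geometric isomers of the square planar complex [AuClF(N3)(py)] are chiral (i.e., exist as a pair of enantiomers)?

0

A square has two trans pairs of vertices; adjacent vertices are cis.
There are 3 geometric isomers: (Cl/N3 trans, F/py trans); (Cl/py trans, F/N3 trans); (Cl/F trans, N3/py trans).
Each arrangement has an internal mirror plane or centre of symmetry, so none is chiral.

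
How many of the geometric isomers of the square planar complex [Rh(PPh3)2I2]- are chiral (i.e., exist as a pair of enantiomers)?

0

A square has two trans pairs of vertices; adjacent vertices are cis.
Systematic placement gives 2 geometric isomers: PPh3 cis; PPh3 trans.
Each arrangement has an internal mirror plane or centre of symmetry, so none is chiral.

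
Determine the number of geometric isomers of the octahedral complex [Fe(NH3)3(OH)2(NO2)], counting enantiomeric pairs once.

3

An octahedron has six vertices in three trans pairs; every non-trans pair is cis.
Systematic placement gives 3 geometric isomers: NH3 mer, OH trans; NH3 mer, OH cis; NH3 fac, OH cis.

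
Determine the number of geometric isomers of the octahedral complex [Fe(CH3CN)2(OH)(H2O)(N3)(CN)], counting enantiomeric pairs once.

9

An octahedron has six vertices in three trans pairs; every non-trans pair is cis.
Placing the ligands in turn and identifying arrangements related by rotation or reflection leaves 9 distinct geometric isomers.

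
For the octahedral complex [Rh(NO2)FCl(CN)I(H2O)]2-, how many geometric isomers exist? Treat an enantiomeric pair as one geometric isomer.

In an octahedral complex each vertex has one trans partner and four cis neighbours.
Placing the ligands in turn and identifying arrangements related by rotation or reflection leaves 15 distinct geometric isomers.

15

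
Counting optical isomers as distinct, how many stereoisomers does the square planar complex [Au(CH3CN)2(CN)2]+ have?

A square has two trans pairs of vertices; adjacent vertices are cis.
Working through the distinct placements yields 2 geometric isomers: CH3CN cis; CH3CN trans.
Each arrangement has an internal mirror plane or centre of symmetry, so none is chiral.

2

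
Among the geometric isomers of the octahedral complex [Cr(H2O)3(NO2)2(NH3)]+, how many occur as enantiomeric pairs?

In an octahedral complex each vertex has one trans partner and four cis neighbours.
The distinct arrangements are (3 in all): H2O mer, NO2 trans; H2O mer, NO2 cis; H2O fac, NO2 cis.
Each arrangement has an internal mirror plane or centre of symmetry, so none is chiral.

0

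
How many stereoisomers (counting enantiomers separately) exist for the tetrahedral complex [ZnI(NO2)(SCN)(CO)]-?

All four vertices of a tetrahedron are equivalent and mutually adjacent, so cis/trans isomerism cannot arise.
Only one geometric arrangement is possible; it has no improper symmetry element, so it exists as a pair of enantiomers (2 stereoisomers).

2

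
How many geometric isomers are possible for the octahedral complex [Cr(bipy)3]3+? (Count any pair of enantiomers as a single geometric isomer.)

The six octahedral sites form three mutually perpendicular trans pairs.
Each bipy is bidentate and must span two cis positions.
Only one geometric arrangement is possible; it has no improper symmetry element, so it exists as a pair of enantiomers (2 stereoisomers).

1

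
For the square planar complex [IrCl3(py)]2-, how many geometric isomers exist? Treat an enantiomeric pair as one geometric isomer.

In a square planar complex each vertex has one trans partner and two cis neighbours.
Only one geometric arrangement is possible.

1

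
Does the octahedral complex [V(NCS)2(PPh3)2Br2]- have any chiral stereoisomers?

yes

In an octahedral complex each vertex has one trans partner and four cis neighbours.
Working through the distinct placements yields 5 geometric isomers: NCS trans, PPh3 trans, Br trans; NCS cis, PPh3 cis, Br trans; NCS cis, PPh3 trans, Br cis; NCS cis, PPh3 cis, Br cis (chiral); NCS trans, PPh3 cis, Br cis.
One of these lacks any improper symmetry element and so occurs as an enantiomeric pair, giving 5 + 1 = 6 stereoisomers in total.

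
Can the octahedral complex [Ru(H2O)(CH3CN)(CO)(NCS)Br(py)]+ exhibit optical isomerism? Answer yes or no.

yes

Systematic enumeration (placing each ligand type in turn and discarding arrangements equivalent by rotation or reflection) gives 15 geometric isomers.
Of these, 15 lack any improper symmetry element and so occur as enantiomeric pairs, giving 15 + 15 = 30 stereoisomers in total.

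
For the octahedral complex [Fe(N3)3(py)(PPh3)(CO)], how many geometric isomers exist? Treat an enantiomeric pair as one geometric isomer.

There are 4 geometric isomers: N3 mer (3 arrangements); N3 fac (chiral).

4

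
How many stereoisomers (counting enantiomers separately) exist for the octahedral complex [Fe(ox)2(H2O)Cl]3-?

An octahedron has six vertices in three trans pairs; every non-trans pair is cis.
Each ox is bidentate and must span two cis positions.
Systematic placement gives 2 geometric isomers: H2O and Cl mutually trans; H2O and Cl mutually cis (chiral).
One of these lacks any improper symmetry element and so occurs as an enantiomeric pair, giving 2 + 1 = 3 stereoisomers in total.

3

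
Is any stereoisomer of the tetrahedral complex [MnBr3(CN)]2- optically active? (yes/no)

All four vertices of a tetrahedron are equivalent and mutually adjacent, so cis/trans isomerism cannot arise.
Only one geometric arrangement is possible.

no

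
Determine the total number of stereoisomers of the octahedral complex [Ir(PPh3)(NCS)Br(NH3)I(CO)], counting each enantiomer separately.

An octahedron has six vertices in three trans pairs; every non-trans pair is cis.
Placing the ligands in turn and identifying arrangements related by rotation or reflection leaves 15 distinct geometric isomers.
Of these, 15 lack any improper symmetry element and so occur as enantiomeric pairs, giving 15 + 15 = 30 stereoisomers in total.

30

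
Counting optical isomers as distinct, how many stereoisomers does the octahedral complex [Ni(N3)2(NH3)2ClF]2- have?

In an octahedral complex each vertex has one trans partner and four cis neighbours.
Working through the distinct placements yields 6 geometric isomers: N3 trans, NH3 trans; N3 cis, NH3 cis (3 arrangements, 2 chiral); N3 cis, NH3 trans; N3 trans, NH3 cis.
Of these, 2 lack any improper symmetry element and so occur as enantiomeric pairs, giving 6 + 2 = 8 stereoisomers in total.

8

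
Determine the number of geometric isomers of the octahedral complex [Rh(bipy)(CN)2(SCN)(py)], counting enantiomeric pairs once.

Each bipy is bidentate and must span two cis positions.
Working through the distinct placements yields 4 geometric isomers: CN trans; CN cis (3 arrangements, 2 chiral).

4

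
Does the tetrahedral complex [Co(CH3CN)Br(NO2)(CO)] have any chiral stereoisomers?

All four vertices of a tetrahedron are equivalent and mutually adjacent, so cis/trans isomerism cannot arise.
Only one geometric arrangement is possible; it has no improper symmetry element, so it exists as a pair of enantiomers (2 stereoisomers).

yes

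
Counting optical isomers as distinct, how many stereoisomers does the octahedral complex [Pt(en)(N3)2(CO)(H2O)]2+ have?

Each en is bidentate and must span two cis positions.
There are 4 geometric isomers: N3 cis (3 arrangements, 2 chiral); N3 trans.
Of these, 2 lack any improper symmetry element and so occur as enantiomeric pairs, giving 4 + 2 = 6 stereoisomers in total.

6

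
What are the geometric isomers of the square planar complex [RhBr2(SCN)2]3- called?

cis and trans

The distinct arrangements are (2 in all): Br cis; Br trans.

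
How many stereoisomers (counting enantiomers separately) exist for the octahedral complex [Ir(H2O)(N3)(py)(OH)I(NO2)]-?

An octahedron has six vertices in three trans pairs; every non-trans pair is cis.
Systematic enumeration (placing each ligand type in turn and discarding arrangements equivalent by rotation or reflection) gives 15 geometric isomers.
Of these, 15 lack any improper symmetry element and so occur as enantiomeric pairs, giving 15 + 15 = 30 stereoisomers in total.

30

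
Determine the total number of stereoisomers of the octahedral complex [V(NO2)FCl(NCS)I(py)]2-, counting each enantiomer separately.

30

The six octahedral sites form three mutually perpendicular trans pairs.
Placing the ligands in turn and identifying arrangements related by rotation or reflection leaves 15 distinct geometric isomers.
Of these, 15 lack any improper symmetry element and so occur as enantiomeric pairs, giving 15 + 15 = 30 stereoisomers in total.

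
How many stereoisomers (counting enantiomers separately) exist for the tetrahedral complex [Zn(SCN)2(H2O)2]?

1

All four vertices of a tetrahedron are equivalent and mutually adjacent, so cis/trans isomerism cannot arise.
Only one geometric arrangement is possible.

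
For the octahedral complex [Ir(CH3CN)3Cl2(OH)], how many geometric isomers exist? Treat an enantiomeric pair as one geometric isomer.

In an octahedral complex each vertex has one trans partner and four cis neighbours.
Working through the distinct placements yields 3 geometric isomers: CH3CN mer, Cl cis; CH3CN mer, Cl trans; CH3CN fac, Cl cis.

3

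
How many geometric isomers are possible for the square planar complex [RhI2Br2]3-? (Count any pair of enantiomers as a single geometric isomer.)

2

In a square planar complex each vertex has one trans partner and two cis neighbours.
The distinct arrangements are (2 in all): I cis; I trans.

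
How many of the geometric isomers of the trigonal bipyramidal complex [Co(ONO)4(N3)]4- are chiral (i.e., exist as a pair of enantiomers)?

In a trigonal bipyramid the two axial positions differ from the three equatorial ones.
Working through the distinct placements yields 2 geometric isomers: N3 axial; N3 equatorial.
Each arrangement has an internal mirror plane or centre of symmetry, so none is chiral.

0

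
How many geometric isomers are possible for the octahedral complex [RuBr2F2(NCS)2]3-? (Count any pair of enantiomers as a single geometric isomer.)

5

In an octahedral complex each vertex has one trans partner and four cis neighbours.
Working through the distinct placements yields 5 geometric isomers: Br trans, F trans, NCS trans; Br trans, F cis, NCS cis; Br cis, F cis, NCS trans; Br cis, F cis, NCS cis (chiral); Br cis, F trans, NCS cis.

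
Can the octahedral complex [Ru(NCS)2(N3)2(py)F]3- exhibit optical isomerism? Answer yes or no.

Working through the distinct placements yields 6 geometric isomers: NCS cis, N3 cis (3 arrangements, 2 chiral); NCS trans, N3 cis; NCS cis, N3 trans; NCS trans, N3 trans.
Of these, 2 lack any improper symmetry element and so occur as enantiomeric pairs, giving 6 + 2 = 8 stereoisomers in total.

yes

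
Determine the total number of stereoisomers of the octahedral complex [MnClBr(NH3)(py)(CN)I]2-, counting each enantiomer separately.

30

An octahedron has six vertices in three trans pairs; every non-trans pair is cis.
Exhaustive case analysis gives 15 geometric isomers.
Of these, 15 lack any improper symmetry element and so occur as enantiomeric pairs, giving 15 + 15 = 30 stereoisomers in total.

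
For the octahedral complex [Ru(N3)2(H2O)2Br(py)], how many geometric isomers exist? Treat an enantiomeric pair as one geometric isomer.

The six octahedral sites form three mutually perpendicular trans pairs.
The distinct arrangements are (6 in all): N3 cis, H2O cis (3 arrangements, 2 chiral); N3 trans, H2O cis; N3 cis, H2O trans; N3 trans, H2O trans.

6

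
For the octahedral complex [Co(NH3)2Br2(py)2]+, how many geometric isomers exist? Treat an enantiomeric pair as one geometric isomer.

5

The six octahedral sites form three mutually perpendicular trans pairs.
Working through the distinct placements yields 5 geometric isomers: NH3 trans, Br trans, py trans; NH3 cis, Br trans, py cis; NH3 cis, Br cis, py trans; NH3 cis, Br cis, py cis (chiral); NH3 trans, Br cis, py cis.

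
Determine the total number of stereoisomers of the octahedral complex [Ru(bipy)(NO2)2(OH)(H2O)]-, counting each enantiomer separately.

In an octahedral complex each vertex has one trans partner and four cis neighbours.
Each bipy is bidentate and must span two cis positions.
There are 4 geometric isomers: NO2 cis (3 arrangements, 2 chiral); NO2 trans.
Of these, 2 lack any improper symmetry element and so occur as enantiomeric pairs, giving 4 + 2 = 6 stereoisomers in total.

6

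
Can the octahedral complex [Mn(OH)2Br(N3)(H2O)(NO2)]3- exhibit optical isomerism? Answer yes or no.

Exhaustive case analysis gives 9 geometric isomers.
Of these, 6 lack any improper symmetry element and so occur as enantiomeric pairs, giving 9 + 6 = 15 stereoisomers in total.

yes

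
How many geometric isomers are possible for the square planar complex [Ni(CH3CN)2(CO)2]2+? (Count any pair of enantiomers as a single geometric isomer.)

Working through the distinct placements yields 2 geometric isomers: CH3CN cis; CH3CN trans.

2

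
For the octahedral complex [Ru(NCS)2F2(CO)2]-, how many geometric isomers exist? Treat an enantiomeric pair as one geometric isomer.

In an octahedral complex each vertex has one trans partner and four cis neighbours.
Working through the distinct placements yields 5 geometric isomers: NCS trans, F trans, CO trans; NCS cis, F cis, CO trans; NCS trans, F cis, CO cis; NCS cis, F cis, CO cis (chiral); NCS cis, F trans, CO cis.

5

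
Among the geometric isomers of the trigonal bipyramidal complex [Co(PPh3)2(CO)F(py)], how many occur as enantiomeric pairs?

3

A trigonal bipyramid has two axial and three equatorial sites, which are chemically inequivalent.
Placing the ligands in turn and identifying arrangements related by rotation or reflection leaves 7 distinct geometric isomers.
Of these, 3 lack any improper symmetry element and so occur as enantiomeric pairs, giving 7 + 3 = 10 stereoisomers in total.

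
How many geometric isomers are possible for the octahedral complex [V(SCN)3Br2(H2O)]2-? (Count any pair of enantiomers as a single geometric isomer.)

An octahedron has six vertices in three trans pairs; every non-trans pair is cis.
Systematic placement gives 3 geometric isomers: SCN mer, Br trans; SCN mer, Br cis; SCN fac, Br cis.

3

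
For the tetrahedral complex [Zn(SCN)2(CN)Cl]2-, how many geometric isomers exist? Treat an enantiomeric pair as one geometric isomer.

In a tetrahedral complex all four positions are equivalent and every pair of ligands is adjacent — there is no cis/trans distinction.
Only one geometric arrangement is possible.

1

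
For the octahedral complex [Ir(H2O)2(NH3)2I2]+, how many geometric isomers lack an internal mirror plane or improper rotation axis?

1

In an octahedral complex each vertex has one trans partner and four cis neighbours.
Working through the distinct placements yields 5 geometric isomers: H2O trans, NH3 trans, I trans; H2O trans, NH3 cis, I cis; H2O cis, NH3 trans, I cis; H2O cis, NH3 cis, I cis (chiral); H2O cis, NH3 cis, I trans.
One of these lacks any improper symmetry element and so occurs as an enantiomeric pair, giving 5 + 1 = 6 stereoisomers in total.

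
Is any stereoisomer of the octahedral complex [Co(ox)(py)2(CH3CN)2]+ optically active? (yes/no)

An octahedron has six vertices in three trans pairs; every non-trans pair is cis.
Each ox is bidentate and must span two cis positions.
The distinct arrangements are (3 in all): py cis, CH3CN trans; py trans, CH3CN cis; py cis, CH3CN cis (chiral).
One of these lacks any improper symmetry element and so occurs as an enantiomeric pair, giving 3 + 1 = 4 stereoisomers in total.

yes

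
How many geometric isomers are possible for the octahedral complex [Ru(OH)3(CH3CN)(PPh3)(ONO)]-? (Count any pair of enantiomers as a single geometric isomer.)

In an octahedral complex each vertex has one trans partner and four cis neighbours.
The distinct arrangements are (4 in all): OH mer (3 arrangements); OH fac (chiral).

4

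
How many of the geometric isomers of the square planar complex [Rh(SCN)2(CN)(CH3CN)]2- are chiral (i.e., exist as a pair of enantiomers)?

0

Systematic placement gives 2 geometric isomers: SCN cis; SCN trans.
Each arrangement has an internal mirror plane or centre of symmetry, so none is chiral.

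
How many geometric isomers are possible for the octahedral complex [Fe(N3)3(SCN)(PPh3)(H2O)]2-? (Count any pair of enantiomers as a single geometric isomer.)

The six octahedral sites form three mutually perpendicular trans pairs.
The distinct arrangements are (4 in all): N3 mer (3 arrangements); N3 fac (chiral).

4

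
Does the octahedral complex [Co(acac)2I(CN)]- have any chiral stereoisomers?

An octahedron has six vertices in three trans pairs; every non-trans pair is cis.
Each acac is bidentate and must span two cis positions.
Working through the distinct placements yields 2 geometric isomers: I and CN mutually trans; I and CN mutually cis (chiral).
One of these lacks any improper symmetry element and so occurs as an enantiomeric pair, giving 2 + 1 = 3 stereoisomers in total.

yes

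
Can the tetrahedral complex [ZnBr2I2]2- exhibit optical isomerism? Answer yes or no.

no

In a tetrahedral complex all four positions are equivalent and every pair of ligands is adjacent — there is no cis/trans distinction.
Only one geometric arrangement is possible.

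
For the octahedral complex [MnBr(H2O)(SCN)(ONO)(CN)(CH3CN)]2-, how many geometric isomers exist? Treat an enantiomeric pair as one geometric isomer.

15

Exhaustive case analysis gives 15 geometric isomers.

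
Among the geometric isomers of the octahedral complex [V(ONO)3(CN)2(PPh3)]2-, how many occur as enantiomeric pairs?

0

The six octahedral sites form three mutually perpendicular trans pairs.
Working through the distinct placements yields 3 geometric isomers: ONO mer, CN trans; ONO fac, CN cis; ONO mer, CN cis.
Each arrangement has an internal mirror plane or centre of symmetry, so none is chiral.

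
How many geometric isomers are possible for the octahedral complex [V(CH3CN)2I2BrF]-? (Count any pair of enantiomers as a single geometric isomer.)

There are 6 geometric isomers: CH3CN cis, I trans; CH3CN cis, I cis (3 arrangements, 2 chiral); CH3CN trans, I trans; CH3CN trans, I cis.

6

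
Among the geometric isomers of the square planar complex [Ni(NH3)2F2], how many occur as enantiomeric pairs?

0

In a square planar complex each vertex has one trans partner and two cis neighbours.
Working through the distinct placements yields 2 geometric isomers: NH3 cis; NH3 trans.
Each arrangement has an internal mirror plane or centre of symmetry, so none is chiral.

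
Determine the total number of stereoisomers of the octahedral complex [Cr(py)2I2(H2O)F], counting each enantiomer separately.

Working through the distinct placements yields 6 geometric isomers: py trans, I trans; py cis, I cis (3 arrangements, 2 chiral); py trans, I cis; py cis, I trans.
Of these, 2 lack any improper symmetry element and so occur as enantiomeric pairs, giving 6 + 2 = 8 stereoisomers in total.

8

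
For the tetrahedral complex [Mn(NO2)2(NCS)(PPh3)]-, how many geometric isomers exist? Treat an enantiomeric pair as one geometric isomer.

In a tetrahedral complex all four positions are equivalent and every pair of ligands is adjacent — there is no cis/trans distinction.
Only one geometric arrangement is possible.

1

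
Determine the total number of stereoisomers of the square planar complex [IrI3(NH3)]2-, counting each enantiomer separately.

1

In a square planar complex each vertex has one trans partner and two cis neighbours.
Only one geometric arrangement is possible.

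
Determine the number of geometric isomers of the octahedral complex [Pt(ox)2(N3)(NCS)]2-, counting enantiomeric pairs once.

2

The six octahedral sites form three mutually perpendicular trans pairs.
Each ox is bidentate and must span two cis positions.
Systematic placement gives 2 geometric isomers: N3 and NCS mutually trans; N3 and NCS mutually cis (chiral).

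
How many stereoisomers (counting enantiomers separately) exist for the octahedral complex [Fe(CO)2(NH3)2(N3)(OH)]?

8

In an octahedral complex each vertex has one trans partner and four cis neighbours.
The distinct arrangements are (6 in all): CO trans, NH3 cis; CO trans, NH3 trans; CO cis, NH3 cis (3 arrangements, 2 chiral); CO cis, NH3 trans.
Of these, 2 lack any improper symmetry element and so occur as enantiomeric pairs, giving 6 + 2 = 8 stereoisomers in total.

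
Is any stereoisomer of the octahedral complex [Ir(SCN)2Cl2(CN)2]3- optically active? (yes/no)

yes

The six octahedral sites form three mutually perpendicular trans pairs.
There are 5 geometric isomers: SCN trans, Cl trans, CN trans; SCN cis, Cl cis, CN trans; SCN trans, Cl cis, CN cis; SCN cis, Cl cis, CN cis (chiral); SCN cis, Cl trans, CN cis.
One of these lacks any improper symmetry element and so occurs as an enantiomeric pair, giving 5 + 1 = 6 stereoisomers in total.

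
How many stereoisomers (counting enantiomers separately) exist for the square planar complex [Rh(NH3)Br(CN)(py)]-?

3

In a square planar complex each vertex has one trans partner and two cis neighbours.
The distinct arrangements are (3 in all): (Br/NH3 trans, CN/py trans); (Br/py trans, CN/NH3 trans); (Br/CN trans, NH3/py trans).
Each arrangement has an internal mirror plane or centre of symmetry, so none is chiral.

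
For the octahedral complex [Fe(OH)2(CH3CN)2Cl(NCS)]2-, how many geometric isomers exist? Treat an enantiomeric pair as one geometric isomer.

6

In an octahedral complex each vertex has one trans partner and four cis neighbours.
There are 6 geometric isomers: OH trans, CH3CN trans; OH cis, CH3CN trans; OH trans, CH3CN cis; OH cis, CH3CN cis (3 arrangements, 2 chiral).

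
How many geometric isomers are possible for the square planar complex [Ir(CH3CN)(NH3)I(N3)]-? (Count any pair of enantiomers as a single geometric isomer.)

Working through the distinct placements yields 3 geometric isomers: (CH3CN/N3 trans, I/NH3 trans); (CH3CN/NH3 trans, I/N3 trans); (CH3CN/I trans, N3/NH3 trans).

3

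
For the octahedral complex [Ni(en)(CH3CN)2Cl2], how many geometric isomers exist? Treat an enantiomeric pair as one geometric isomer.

3

The six octahedral sites form three mutually perpendicular trans pairs.
Each en is bidentate and must span two cis positions.
Working through the distinct placements yields 3 geometric isomers: CH3CN trans, Cl cis; CH3CN cis, Cl cis (chiral); CH3CN cis, Cl trans.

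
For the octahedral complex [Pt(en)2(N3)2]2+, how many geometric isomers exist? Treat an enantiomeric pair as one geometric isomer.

An octahedron has six vertices in three trans pairs; every non-trans pair is cis.
Each en is bidentate and must span two cis positions.
Systematic placement gives 2 geometric isomers: N3 trans; N3 cis (chiral).

2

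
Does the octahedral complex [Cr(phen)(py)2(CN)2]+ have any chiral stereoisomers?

yes

In an octahedral complex each vertex has one trans partner and four cis neighbours.
Each phen is bidentate and must span two cis positions.
There are 3 geometric isomers: py cis, CN trans; py trans, CN cis; py cis, CN cis (chiral).
One of these lacks any improper symmetry element and so occurs as an enantiomeric pair, giving 3 + 1 = 4 stereoisomers in total.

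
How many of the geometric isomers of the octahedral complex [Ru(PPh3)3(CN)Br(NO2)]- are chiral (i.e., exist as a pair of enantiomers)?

The six octahedral sites form three mutually perpendicular trans pairs.
Systematic placement gives 4 geometric isomers: PPh3 mer (3 arrangements); PPh3 fac (chiral).
One of these lacks any improper symmetry element and so occurs as an enantiomeric pair, giving 4 + 1 = 5 stereoisomers in total.

1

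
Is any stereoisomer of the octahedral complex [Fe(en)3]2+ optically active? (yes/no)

In an octahedral complex each vertex has one trans partner and four cis neighbours.
Each en is bidentate and must span two cis positions.
Only one geometric arrangement is possible; it has no improper symmetry element, so it exists as a pair of enantiomers (2 stereoisomers).

yes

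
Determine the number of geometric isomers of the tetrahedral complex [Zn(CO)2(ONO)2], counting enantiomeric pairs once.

Only one geometric arrangement is possible.

1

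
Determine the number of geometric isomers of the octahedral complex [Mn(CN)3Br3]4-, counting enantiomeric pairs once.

2

In an octahedral complex each vertex has one trans partner and four cis neighbours.
The distinct arrangements are (2 in all): CN mer; CN fac.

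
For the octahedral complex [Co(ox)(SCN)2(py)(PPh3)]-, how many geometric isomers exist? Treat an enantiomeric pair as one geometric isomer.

The six octahedral sites form three mutually perpendicular trans pairs.
Each ox is bidentate and must span two cis positions.
Systematic placement gives 4 geometric isomers: SCN cis (3 arrangements, 2 chiral); SCN trans.

4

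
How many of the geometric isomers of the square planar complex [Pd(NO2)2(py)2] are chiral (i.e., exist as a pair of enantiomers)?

0

Systematic placement gives 2 geometric isomers: NO2 cis; NO2 trans.
Each arrangement has an internal mirror plane or centre of symmetry, so none is chiral.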